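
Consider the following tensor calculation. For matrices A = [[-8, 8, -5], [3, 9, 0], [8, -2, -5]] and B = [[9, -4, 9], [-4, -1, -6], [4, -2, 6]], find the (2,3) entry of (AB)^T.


(AB)^T_{ij} = (AB)_{ji} = sum_k A_{jk} B_{ki}.
For i=2, j=3 we need (AB)_{32}:
A_{31} * B_{12} = 8 * -4 = -32
A_{32} * B_{22} = -2 * -1 = 2
A_{33} * B_{32} = -5 * -2 = 10
Sum = -32 + 2 + 10 = -20

-20


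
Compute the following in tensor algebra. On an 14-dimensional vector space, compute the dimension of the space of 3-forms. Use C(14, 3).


The dimension of the space of p-forms on an n-dimensional space is C(n, p).
n = 14, p = 3
C(14, 3) = 14! / (3! * 11!) = 364

364


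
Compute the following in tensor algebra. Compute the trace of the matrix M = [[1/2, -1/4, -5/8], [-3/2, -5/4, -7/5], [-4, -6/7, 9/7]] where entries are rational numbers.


The trace is the sum of diagonal entries.
Diagonal: M[1,1] = 1/2, M[2,2] = -5/4, M[3,3] = 9/7
Tr(M) = 1/2 + -5/4 + 9/7
Computing step by step:
After adding M[1,1]: 1/2
After adding M[2,2]: -3/4
After adding M[3,3]: 15/28
Tr(M) = 15/28

15/28


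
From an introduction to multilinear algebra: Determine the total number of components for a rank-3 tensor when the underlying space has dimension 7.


The number of components of a rank-r tensor in d dimensions is d^r.
Here d = 7 and r = 3.
7^3 = 343

343


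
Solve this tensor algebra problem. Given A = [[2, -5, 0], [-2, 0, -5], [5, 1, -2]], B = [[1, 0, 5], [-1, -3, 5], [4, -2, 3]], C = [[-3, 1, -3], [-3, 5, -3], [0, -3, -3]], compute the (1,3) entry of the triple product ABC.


(ABC)_{13} = sum_m (AB)_{1m} C_{m3}. First compute row 1 of AB.
(AB)_{11} = 2*1 + -5*-1 + 0*4 = 7
(AB)_{12} = 2*0 + -5*-3 + 0*-2 = 15
(AB)_{13} = 2*5 + -5*5 + 0*3 = -15
Now contract with column 3 of C:
(AB)_{11} * C_{13} = 7 * -3 = -21
(AB)_{12} * C_{23} = 15 * -3 = -45
(AB)_{13} * C_{33} = -15 * -3 = 45
(ABC)_{13} = -21 + -45 + 45 = -21

-21


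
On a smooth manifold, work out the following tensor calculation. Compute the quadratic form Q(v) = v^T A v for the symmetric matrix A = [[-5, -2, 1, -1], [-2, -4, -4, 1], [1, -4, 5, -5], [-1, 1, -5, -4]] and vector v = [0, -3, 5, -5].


First compute Av:
(Av)_1 = -5*0 + -2*-3 + 1*5 + -1*-5 = 16
(Av)_2 = -2*0 + -4*-3 + -4*5 + 1*-5 = -13
(Av)_3 = 1*0 + -4*-3 + 5*5 + -5*-5 = 62
(Av)_4 = -1*0 + 1*-3 + -5*5 + -4*-5 = -8
Av = [16, -13, 62, -8]
Then v^T (Av) = 0*16 + -3*-13 + 5*62 + -5*-8
= 0 + 39 + 310 + 40 = 389

389


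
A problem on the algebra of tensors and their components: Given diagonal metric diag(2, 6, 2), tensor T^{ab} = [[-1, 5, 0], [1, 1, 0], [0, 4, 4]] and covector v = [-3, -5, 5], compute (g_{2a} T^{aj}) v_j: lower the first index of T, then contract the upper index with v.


Step 1: lower the first index. For a diagonal metric, g_{ia} T^{aj} = g_{ii} T^{ij} (no sum on i).
g_{22} = 6
S_2{}^1 = 6 * T^{21} = 6 * 1 = 6
S_2{}^2 = 6 * T^{22} = 6 * 1 = 6
S_2{}^3 = 6 * T^{23} = 6 * 0 = 0
Step 2: contract S_2{}^j with v_j.
S_2{}^1 * v_1 = 6 * -3 = -18
S_2{}^2 * v_2 = 6 * -5 = -30
S_2{}^3 * v_3 = 0 * 5 = 0
Result = -18 + -30 + 0 = -48

-48


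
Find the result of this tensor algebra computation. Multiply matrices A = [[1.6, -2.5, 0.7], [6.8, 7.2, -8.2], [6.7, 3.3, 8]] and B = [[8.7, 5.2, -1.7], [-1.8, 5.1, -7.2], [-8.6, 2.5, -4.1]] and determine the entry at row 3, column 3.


(AB)_{ij} = sum_k A_{ik} B_{kj}.
For i=3, j=3:
A_{31} * B_{13} = 6.7 * -1.7 = -11.39
A_{32} * B_{23} = 3.3 * -7.2 = -23.76
A_{33} * B_{33} = 8 * -4.1 = -32.8
Sum = -11.39 + -23.76 + -32.8 = -67.95

-67.95


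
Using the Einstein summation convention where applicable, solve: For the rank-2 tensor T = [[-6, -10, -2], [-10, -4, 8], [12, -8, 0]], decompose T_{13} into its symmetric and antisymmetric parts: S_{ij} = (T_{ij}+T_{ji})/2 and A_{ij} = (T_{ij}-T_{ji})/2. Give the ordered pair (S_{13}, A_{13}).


T_{13} = -2
T_{31} = 12
S_{13} = (-2 + 12)/2 = 10/2 = 5
A_{13} = (-2 - 12)/2 = -14/2 = -7
Check: S + A = 5 + -7 = -2 = T_{13}.

(5, -7)


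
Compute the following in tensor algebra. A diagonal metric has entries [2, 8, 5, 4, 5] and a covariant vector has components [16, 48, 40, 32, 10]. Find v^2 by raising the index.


To raise an index with a diagonal metric: v^i = v_i / g_{ii}.
For index 2: v_2 = 48, g_{22} = 8
v^2 = 48 / 8 = 6

6


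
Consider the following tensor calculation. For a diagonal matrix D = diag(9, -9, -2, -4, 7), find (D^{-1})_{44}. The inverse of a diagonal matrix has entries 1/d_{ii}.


For a diagonal matrix, the inverse has entries (D^{-1})_{ii} = 1/d_{ii}.
The diagonal entries are: d_{11} = 9, d_{22} = -9, d_{33} = -2, d_{44} = -4, d_{55} = 7
We need (D^{-1})_{44} = 1/d_{44} = 1/-4 = -1/4

-1/4


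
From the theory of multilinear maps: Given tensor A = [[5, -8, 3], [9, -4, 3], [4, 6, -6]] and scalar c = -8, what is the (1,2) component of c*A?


Scalar multiplication: (cA)_{ij} = c * A_{ij}.
c = -8
A_{12} = -8
(cA)_{12} = -8 * -8 = 64

64


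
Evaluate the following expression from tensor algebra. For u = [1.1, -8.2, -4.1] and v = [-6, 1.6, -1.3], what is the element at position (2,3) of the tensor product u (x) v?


The outer product entry T_{ij} = u_i * v_j.
We need i=2, j=3.
u_2 = -8.2, v_3 = -1.3
T_{2,3} = -8.2 * -1.3 = 10.66

10.66


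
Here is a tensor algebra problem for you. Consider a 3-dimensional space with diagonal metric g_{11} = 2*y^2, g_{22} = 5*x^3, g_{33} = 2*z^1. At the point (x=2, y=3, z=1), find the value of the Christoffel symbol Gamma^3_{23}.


For a diagonal metric, Gamma^k_{ij} = (1/2) g^{kk} (dg_{ik}/dx_j + dg_{jk}/dx_i - dg_{ij}/dx_k).
The metric is diagonal, so g_{ab} = 0 for a != b.
At the given point: g_{11} = 18, g_{22} = 40, g_{33} = 2
g^{33} = 1/2
dg_{23}/dx_3 = 0 (off-diagonal)
dg_{33}/dx_2 = dg_{33}/dx_2 = 0
dg_{23}/dx_3 = 0 (off-diagonal)
Numerator = 0 + 0 - 0 = 0
Gamma^3_{23} = 0 / (2 * 2) = 0

0


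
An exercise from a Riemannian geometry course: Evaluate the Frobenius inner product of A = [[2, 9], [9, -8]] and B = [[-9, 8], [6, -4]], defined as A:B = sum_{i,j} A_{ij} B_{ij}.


A:B = sum over all i,j of A_{ij} * B_{ij}.
Row 1: 2*-9=-18, 9*8=72 => row sum = 54
Row 2: 9*6=54, -8*-4=32 => row sum = 86
Total = 54 + 86 = 140

140


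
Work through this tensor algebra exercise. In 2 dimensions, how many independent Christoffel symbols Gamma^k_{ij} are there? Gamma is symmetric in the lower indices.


Christoffel symbols Gamma^k_{ij} are symmetric in i,j, so there are d * d(d+1)/2 independent symbols.
d = 2
d(d+1)/2 = 2 * 3 / 2 = 3
Total = 2 * 3 = 6

6


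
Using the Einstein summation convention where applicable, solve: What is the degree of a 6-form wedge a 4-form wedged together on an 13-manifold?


The degree of a wedge product is the sum of the degrees of the individual forms.
Degrees: 6, 4
Total degree = 6 + 4 = 10

10


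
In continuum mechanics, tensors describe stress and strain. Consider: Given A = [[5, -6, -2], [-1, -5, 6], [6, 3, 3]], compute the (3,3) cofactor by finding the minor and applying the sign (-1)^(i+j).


To find cofactor C_{33}, delete row 3 and column 3.
The resulting 2x2 submatrix is: [[5, -6], [-1, -5]]
Minor M_{33} = 5*-5 - -6*-1
  = -25 - 6 = -31
Sign = (-1)^(3+3) = (-1)^6 = 1
Cofactor C_{33} = 1 * -31 = -31

-31


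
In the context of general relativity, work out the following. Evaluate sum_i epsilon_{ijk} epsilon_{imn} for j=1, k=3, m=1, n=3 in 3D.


Using the identity: epsilon_{ijk} epsilon_{imn} = delta_{jm} delta_{kn} - delta_{jn} delta_{km}.
delta_{11} = 1
delta_{33} = 1
delta_{13} = 0
delta_{31} = 0
Result = 1 * 1 - 0 * 0 = 1 - 0 = 1

1


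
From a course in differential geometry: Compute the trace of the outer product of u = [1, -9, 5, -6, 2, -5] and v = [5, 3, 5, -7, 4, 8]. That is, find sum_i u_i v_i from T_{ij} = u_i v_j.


The outer product gives T_{ij} = u_i v_j.
The trace (contraction) is Tr(T) = sum_i T_{ii} = sum_i u_i v_i.
Diagonal entries:
T_{11} = u_1 * v_1 = 1 * 5 = 5
T_{22} = u_2 * v_2 = -9 * 3 = -27
T_{33} = u_3 * v_3 = 5 * 5 = 25
T_{44} = u_4 * v_4 = -6 * -7 = 42
T_{55} = u_5 * v_5 = 2 * 4 = 8
T_{66} = u_6 * v_6 = -5 * 8 = -40
Tr(T) = 5 + -27 + 25 + 42 + 8 + -40 = 13

13


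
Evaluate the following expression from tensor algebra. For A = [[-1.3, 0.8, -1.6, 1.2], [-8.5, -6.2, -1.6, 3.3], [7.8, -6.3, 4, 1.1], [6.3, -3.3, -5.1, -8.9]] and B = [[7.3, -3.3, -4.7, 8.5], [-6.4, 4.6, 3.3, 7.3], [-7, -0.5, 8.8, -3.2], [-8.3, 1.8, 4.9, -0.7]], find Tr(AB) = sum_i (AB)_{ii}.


Tr(AB) = sum_i (AB)_{ii} where (AB)_{ii} = sum_k A_{ik} B_{ki}.
(AB)_{11} = -1.3*7.3 + 0.8*-6.4 + -1.6*-7 + 1.2*-8.3 = -13.37
(AB)_{22} = -8.5*-3.3 + -6.2*4.6 + -1.6*-0.5 + 3.3*1.8 = 6.27
(AB)_{33} = 7.8*-4.7 + -6.3*3.3 + 4*8.8 + 1.1*4.9 = -16.86
(AB)_{44} = 6.3*8.5 + -3.3*7.3 + -5.1*-3.2 + -8.9*-0.7 = 52.01
Tr(AB) = -13.37 + 6.27 + -16.86 + 52.01 = 28.05

28.05


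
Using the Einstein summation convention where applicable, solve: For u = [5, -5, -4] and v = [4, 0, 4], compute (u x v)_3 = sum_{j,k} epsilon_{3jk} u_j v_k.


(u x v)_3 = sum_{j,k} epsilon_{3jk} u_j v_k. Only permutations of (1,2,3) contribute; the two non-zero terms are:
eps_{312} u_1 v_2 = 1 * 5 * 0 = 0
eps_{321} u_2 v_1 = -1 * -5 * 4 = 20
(u x v)_3 = 20

20


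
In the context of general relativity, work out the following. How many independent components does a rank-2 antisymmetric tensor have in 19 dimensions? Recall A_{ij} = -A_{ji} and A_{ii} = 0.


An antisymmetric rank-2 tensor satisfies A_{ij} = -A_{ji}, so diagonal entries are zero.
The independent components are the upper-triangular entries: C(n, 2) = n(n-1)/2.
n = 19
C(19, 2) = 19 * 18 / 2 = 342 / 2 = 171

171


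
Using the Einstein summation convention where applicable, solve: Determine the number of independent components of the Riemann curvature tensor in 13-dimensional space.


The Riemann tensor in d dimensions has d^2(d^2 - 1)/12 independent components.
d = 13, so d^2 = 169
d^2 - 1 = 168
d^2(d^2 - 1) = 169 * 168 = 28392
Divide by 12: 28392 / 12 = 2366

2366


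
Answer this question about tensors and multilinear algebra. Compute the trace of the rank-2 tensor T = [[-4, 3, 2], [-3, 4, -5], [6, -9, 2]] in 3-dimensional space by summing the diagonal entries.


The contraction (trace) of a rank-2 tensor is the sum of its diagonal elements.
Diagonal entries: A[1,1] = -4, A[2,2] = 4, A[3,3] = 2
Tr(A) = -4 + 4 + 2 = 2

2


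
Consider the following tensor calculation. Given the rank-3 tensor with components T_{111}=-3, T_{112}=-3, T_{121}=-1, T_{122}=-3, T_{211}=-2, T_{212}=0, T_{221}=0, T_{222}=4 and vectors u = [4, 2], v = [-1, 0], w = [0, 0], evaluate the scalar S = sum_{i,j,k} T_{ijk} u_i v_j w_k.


S = sum over i,j,k of T_{ijk} u_i v_j w_k. Expanding all 8 terms:
T_{111}*u_1*v_1*w_1 = -3*4*-1*0 = 0  (running total: 0)
T_{112}*u_1*v_1*w_2 = -3*4*-1*0 = 0  (running total: 0)
T_{121}*u_1*v_2*w_1 = -1*4*0*0 = 0  (running total: 0)
T_{122}*u_1*v_2*w_2 = -3*4*0*0 = 0  (running total: 0)
T_{211}*u_2*v_1*w_1 = -2*2*-1*0 = 0  (running total: 0)
T_{212}*u_2*v_1*w_2 = 0*2*-1*0 = 0  (running total: 0)
T_{221}*u_2*v_2*w_1 = 0*2*0*0 = 0  (running total: 0)
T_{222}*u_2*v_2*w_2 = 4*2*0*0 = 0  (running total: 0)
S = 0

0


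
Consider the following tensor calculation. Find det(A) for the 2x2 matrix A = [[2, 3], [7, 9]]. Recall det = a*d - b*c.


For a 2x2 matrix [[a, b], [c, d]], det = a*d - b*c.
a = 2, b = 3, c = 7, d = 9
a*d = 2 * 9 = 18
b*c = 3 * 7 = 21
det = 18 - 21 = -3

-3


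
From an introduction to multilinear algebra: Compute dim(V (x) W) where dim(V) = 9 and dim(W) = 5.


The dimension of a tensor product is the product of dimensions.
dim(V) = 9, dim(W) = 5
dim(V (x) W) = 9 * 5 = 45

45


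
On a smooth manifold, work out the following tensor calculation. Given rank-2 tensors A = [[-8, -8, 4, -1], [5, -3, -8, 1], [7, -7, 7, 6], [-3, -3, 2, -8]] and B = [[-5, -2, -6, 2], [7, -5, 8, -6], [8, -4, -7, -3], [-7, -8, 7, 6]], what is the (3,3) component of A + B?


Tensor addition is component-wise: (A + B)_{ij} = A_{ij} + B_{ij}.
A_{33} = 7
B_{33} = -7
(A + B)_{33} = 7 + -7 = 0

0


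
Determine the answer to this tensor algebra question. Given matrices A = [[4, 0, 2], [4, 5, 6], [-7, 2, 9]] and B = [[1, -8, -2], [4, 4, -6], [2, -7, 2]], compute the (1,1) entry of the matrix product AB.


(AB)_{ij} = sum_k A_{ik} B_{kj}.
For i=1, j=1:
A_{11} * B_{11} = 4 * 1 = 4
A_{12} * B_{21} = 0 * 4 = 0
A_{13} * B_{31} = 2 * 2 = 4
Sum = 4 + 0 + 4 = 8

8


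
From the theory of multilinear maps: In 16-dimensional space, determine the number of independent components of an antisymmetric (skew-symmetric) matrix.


An antisymmetric rank-2 tensor satisfies A_{ij} = -A_{ji}, so diagonal entries are zero.
The independent components are the upper-triangular entries: C(n, 2) = n(n-1)/2.
n = 16
C(16, 2) = 16 * 15 / 2 = 240 / 2 = 120

120


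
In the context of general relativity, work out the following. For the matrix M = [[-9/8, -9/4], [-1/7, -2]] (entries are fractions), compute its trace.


The trace is the sum of diagonal entries.
Diagonal: M[1,1] = -9/8, M[2,2] = -2
Tr(M) = -9/8 + -2
Computing step by step:
After adding M[1,1]: -9/8
After adding M[2,2]: -25/8
Tr(M) = -25/8

-25/8


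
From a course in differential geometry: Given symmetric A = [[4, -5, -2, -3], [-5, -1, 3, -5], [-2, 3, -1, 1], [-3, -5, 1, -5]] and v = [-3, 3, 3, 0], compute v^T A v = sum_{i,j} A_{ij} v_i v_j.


First compute Av:
(Av)_1 = 4*-3 + -5*3 + -2*3 + -3*0 = -33
(Av)_2 = -5*-3 + -1*3 + 3*3 + -5*0 = 21
(Av)_3 = -2*-3 + 3*3 + -1*3 + 1*0 = 12
(Av)_4 = -3*-3 + -5*3 + 1*3 + -5*0 = -3
Av = [-33, 21, 12, -3]
Then v^T (Av) = -3*-33 + 3*21 + 3*12 + 0*-3
= 99 + 63 + 36 + 0 = 198

198


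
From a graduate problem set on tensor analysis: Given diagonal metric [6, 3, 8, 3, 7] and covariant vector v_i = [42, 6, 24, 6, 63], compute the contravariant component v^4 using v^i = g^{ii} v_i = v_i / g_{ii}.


To raise an index with a diagonal metric: v^i = v_i / g_{ii}.
For index 4: v_4 = 6, g_{44} = 3
v^4 = 6 / 3 = 2

2


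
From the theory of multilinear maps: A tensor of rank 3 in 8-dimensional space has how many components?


The number of components of a rank-r tensor in d dimensions is d^r.
Here d = 8 and r = 3.
8^3 = 512

512


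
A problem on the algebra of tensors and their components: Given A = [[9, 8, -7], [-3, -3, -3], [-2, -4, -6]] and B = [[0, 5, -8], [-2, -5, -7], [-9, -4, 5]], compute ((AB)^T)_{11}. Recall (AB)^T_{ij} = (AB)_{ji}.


(AB)^T_{ij} = (AB)_{ji} = sum_k A_{jk} B_{ki}.
For i=1, j=1 we need (AB)_{11}:
A_{11} * B_{11} = 9 * 0 = 0
A_{12} * B_{21} = 8 * -2 = -16
A_{13} * B_{31} = -7 * -9 = 63
Sum = 0 + -16 + 63 = 47

47


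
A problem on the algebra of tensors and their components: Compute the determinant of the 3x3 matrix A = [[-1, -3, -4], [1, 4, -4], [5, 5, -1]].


Expanding along the first row, det(A) = a11*M_11 - a12*M_12 + a13*M_13, where M_1j is the (1,j) minor.
Minor M_11 = 4*-1 - -4*5 = 16
Minor M_12 = 1*-1 - -4*5 = 19
Minor M_13 = 1*5 - 4*5 = -15
det = -1*(16) - -3*(19) + -4*(-15)
    = -16 - -57 + 60
    = 101

101


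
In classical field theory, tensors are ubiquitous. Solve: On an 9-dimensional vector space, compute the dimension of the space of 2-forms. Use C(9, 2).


The dimension of the space of p-forms on an n-dimensional space is C(n, p).
n = 9, p = 2
C(9, 2) = 9! / (2! * 7!) = 36

36


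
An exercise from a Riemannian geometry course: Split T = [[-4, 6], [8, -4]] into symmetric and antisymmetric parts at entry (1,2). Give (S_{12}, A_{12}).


T_{12} = 6
T_{21} = 8
S_{12} = (6 + 8)/2 = 14/2 = 7
A_{12} = (6 - 8)/2 = -2/2 = -1
Check: S + A = 7 + -1 = 6 = T_{12}.

(7, -1)


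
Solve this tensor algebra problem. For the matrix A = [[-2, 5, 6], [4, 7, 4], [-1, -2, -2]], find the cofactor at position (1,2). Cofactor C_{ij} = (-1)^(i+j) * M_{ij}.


To find cofactor C_{12}, delete row 1 and column 2.
The resulting 2x2 submatrix is: [[4, 4], [-1, -2]]
Minor M_{12} = 4*-2 - 4*-1
  = -8 - -4 = -4
Sign = (-1)^(1+2) = (-1)^3 = -1
Cofactor C_{12} = -1 * -4 = 4

4


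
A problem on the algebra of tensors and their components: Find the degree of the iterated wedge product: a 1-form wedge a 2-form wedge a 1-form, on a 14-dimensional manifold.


The degree of a wedge product is the sum of the degrees of the individual forms.
Degrees: 1, 2, 1
Total degree = 1 + 2 + 1 = 4

4


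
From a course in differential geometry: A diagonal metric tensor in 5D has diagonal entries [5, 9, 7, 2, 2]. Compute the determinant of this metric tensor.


For a diagonal metric, the determinant is the product of diagonal entries.
Diagonal entries: 5, 9, 7, 2, 2
det(g) = 5 * 9 * 7 * 2 * 2 = 1260

1260


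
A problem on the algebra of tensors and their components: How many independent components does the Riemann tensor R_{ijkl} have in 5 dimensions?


The Riemann tensor in d dimensions has d^2(d^2 - 1)/12 independent components.
d = 5, so d^2 = 25
d^2 - 1 = 24
d^2(d^2 - 1) = 25 * 24 = 600
Divide by 12: 600 / 12 = 50

50


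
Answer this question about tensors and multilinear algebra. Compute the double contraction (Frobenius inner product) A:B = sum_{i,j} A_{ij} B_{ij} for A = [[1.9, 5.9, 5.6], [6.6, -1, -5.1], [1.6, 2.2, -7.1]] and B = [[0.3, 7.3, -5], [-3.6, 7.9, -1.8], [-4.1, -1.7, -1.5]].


A:B = sum over all i,j of A_{ij} * B_{ij}.
Row 1: 1.9*0.3=0.57, 5.9*7.3=43.07, 5.6*-5=-28 => row sum = 15.64
Row 2: 6.6*-3.6=-23.76, -1*7.9=-7.9, -5.1*-1.8=9.18 => row sum = -22.48
Row 3: 1.6*-4.1=-6.56, 2.2*-1.7=-3.74, -7.1*-1.5=10.65 => row sum = 0.35
Total = 15.64 + -22.48 + 0.35 = -6.49

-6.49


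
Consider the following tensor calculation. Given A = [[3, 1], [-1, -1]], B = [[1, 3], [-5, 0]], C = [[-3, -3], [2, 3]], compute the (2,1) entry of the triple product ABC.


(ABC)_{21} = sum_m (AB)_{2m} C_{m1}. First compute row 2 of AB.
(AB)_{21} = -1*1 + -1*-5 = 4
(AB)_{22} = -1*3 + -1*0 = -3
Now contract with column 1 of C:
(AB)_{21} * C_{11} = 4 * -3 = -12
(AB)_{22} * C_{21} = -3 * 2 = -6
(ABC)_{21} = -12 + -6 = -18

-18


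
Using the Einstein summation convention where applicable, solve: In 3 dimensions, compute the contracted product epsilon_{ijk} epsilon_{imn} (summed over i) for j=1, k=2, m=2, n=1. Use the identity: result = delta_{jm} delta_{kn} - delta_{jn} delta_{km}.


Using the identity: epsilon_{ijk} epsilon_{imn} = delta_{jm} delta_{kn} - delta_{jn} delta_{km}.
delta_{12} = 0
delta_{21} = 0
delta_{11} = 1
delta_{22} = 1
Result = 0 * 0 - 1 * 1 = 0 - 1 = -1

-1


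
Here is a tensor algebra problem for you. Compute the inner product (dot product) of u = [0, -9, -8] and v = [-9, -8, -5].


The inner product u . v = sum of u_i * v_i.
Term-by-term: 0 * -9, -9 * -8, -8 * -5
Products: 0, 72, 40
Sum = 0 + 72 + 40 = 112

112


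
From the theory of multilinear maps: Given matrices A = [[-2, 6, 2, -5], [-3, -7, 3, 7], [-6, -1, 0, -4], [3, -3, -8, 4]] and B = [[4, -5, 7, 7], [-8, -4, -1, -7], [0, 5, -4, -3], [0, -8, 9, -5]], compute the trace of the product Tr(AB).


Tr(AB) = sum_i (AB)_{ii} where (AB)_{ii} = sum_k A_{ik} B_{ki}.
(AB)_{11} = -2*4 + 6*-8 + 2*0 + -5*0 = -56
(AB)_{22} = -3*-5 + -7*-4 + 3*5 + 7*-8 = 2
(AB)_{33} = -6*7 + -1*-1 + 0*-4 + -4*9 = -77
(AB)_{44} = 3*7 + -3*-7 + -8*-3 + 4*-5 = 46
Tr(AB) = -56 + 2 + -77 + 46 = -85

-85


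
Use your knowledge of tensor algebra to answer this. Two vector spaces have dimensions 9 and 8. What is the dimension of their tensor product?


The dimension of a tensor product is the product of dimensions.
dim(V) = 9, dim(W) = 8
dim(V (x) W) = 9 * 8 = 72

72


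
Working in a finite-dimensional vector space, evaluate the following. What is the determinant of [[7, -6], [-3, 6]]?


For a 2x2 matrix [[a, b], [c, d]], det = a*d - b*c.
a = 7, b = -6, c = -3, d = 6
a*d = 7 * 6 = 42
b*c = -6 * -3 = 18
det = 42 - 18 = 24

24


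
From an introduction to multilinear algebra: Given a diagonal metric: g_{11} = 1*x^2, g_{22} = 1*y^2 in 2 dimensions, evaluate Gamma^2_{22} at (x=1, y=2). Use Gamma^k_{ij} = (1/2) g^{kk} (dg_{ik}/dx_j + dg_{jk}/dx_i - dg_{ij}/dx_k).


For a diagonal metric, Gamma^k_{ij} = (1/2) g^{kk} (dg_{ik}/dx_j + dg_{jk}/dx_i - dg_{ij}/dx_k).
The metric is diagonal, so g_{ab} = 0 for a != b.
At the given point: g_{11} = 1, g_{22} = 4
g^{22} = 1/4
dg_{22}/dx_2 = dg_{22}/dx_2 = 4
dg_{22}/dx_2 = dg_{22}/dx_2 = 4
dg_{22}/dx_2 = dg_{22}/dx_2 = 4
Numerator = 4 + 4 - 4 = 4
Gamma^2_{22} = 4 / (2 * 4) = 1/2

1/2


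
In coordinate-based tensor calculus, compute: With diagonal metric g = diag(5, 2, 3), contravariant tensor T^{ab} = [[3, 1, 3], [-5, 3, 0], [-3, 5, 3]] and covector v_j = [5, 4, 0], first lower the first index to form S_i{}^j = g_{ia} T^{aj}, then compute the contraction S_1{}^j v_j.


Step 1: lower the first index. For a diagonal metric, g_{ia} T^{aj} = g_{ii} T^{ij} (no sum on i).
g_{11} = 5
S_1{}^1 = 5 * T^{11} = 5 * 3 = 15
S_1{}^2 = 5 * T^{12} = 5 * 1 = 5
S_1{}^3 = 5 * T^{13} = 5 * 3 = 15
Step 2: contract S_1{}^j with v_j.
S_1{}^1 * v_1 = 15 * 5 = 75
S_1{}^2 * v_2 = 5 * 4 = 20
S_1{}^3 * v_3 = 15 * 0 = 0
Result = 75 + 20 + 0 = 95

95


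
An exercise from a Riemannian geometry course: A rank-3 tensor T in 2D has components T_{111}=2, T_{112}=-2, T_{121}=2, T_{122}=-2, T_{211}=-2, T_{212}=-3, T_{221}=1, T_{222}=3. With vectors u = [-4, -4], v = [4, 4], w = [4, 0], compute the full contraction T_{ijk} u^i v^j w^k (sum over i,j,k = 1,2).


S = sum over i,j,k of T_{ijk} u_i v_j w_k. Expanding all 8 terms:
T_{111}*u_1*v_1*w_1 = 2*-4*4*4 = -128  (running total: -128)
T_{112}*u_1*v_1*w_2 = -2*-4*4*0 = 0  (running total: -128)
T_{121}*u_1*v_2*w_1 = 2*-4*4*4 = -128  (running total: -256)
T_{122}*u_1*v_2*w_2 = -2*-4*4*0 = 0  (running total: -256)
T_{211}*u_2*v_1*w_1 = -2*-4*4*4 = 128  (running total: -128)
T_{212}*u_2*v_1*w_2 = -3*-4*4*0 = 0  (running total: -128)
T_{221}*u_2*v_2*w_1 = 1*-4*4*4 = -64  (running total: -192)
T_{222}*u_2*v_2*w_2 = 3*-4*4*0 = 0  (running total: -192)
S = -192

-192


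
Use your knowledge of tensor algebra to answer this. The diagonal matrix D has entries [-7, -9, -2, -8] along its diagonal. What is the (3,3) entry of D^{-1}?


For a diagonal matrix, the inverse has entries (D^{-1})_{ii} = 1/d_{ii}.
The diagonal entries are: d_{11} = -7, d_{22} = -9, d_{33} = -2, d_{44} = -8
We need (D^{-1})_{33} = 1/d_{33} = 1/-2 = -1/2

-1/2


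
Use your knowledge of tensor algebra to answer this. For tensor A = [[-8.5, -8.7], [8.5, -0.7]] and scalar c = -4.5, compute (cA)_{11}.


Scalar multiplication: (cA)_{ij} = c * A_{ij}.
c = -4.5
A_{11} = -8.5
(cA)_{11} = -4.5 * -8.5 = 38.25

38.25


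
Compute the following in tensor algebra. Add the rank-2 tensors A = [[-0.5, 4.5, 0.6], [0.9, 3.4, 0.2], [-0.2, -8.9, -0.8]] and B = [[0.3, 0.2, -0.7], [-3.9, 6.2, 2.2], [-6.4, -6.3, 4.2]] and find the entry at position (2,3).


Tensor addition is component-wise: (A + B)_{ij} = A_{ij} + B_{ij}.
A_{23} = 0.2
B_{23} = 2.2
(A + B)_{23} = 0.2 + 2.2 = 2.4

2.4


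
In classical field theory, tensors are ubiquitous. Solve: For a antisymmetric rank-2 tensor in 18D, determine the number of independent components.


A antisymmetric rank-2 tensor in d dimensions has d(d-1)/2 independent components.
d = 18
d(d-1)/2 = 18 * 17 / 2 = 306 / 2 = 153

153


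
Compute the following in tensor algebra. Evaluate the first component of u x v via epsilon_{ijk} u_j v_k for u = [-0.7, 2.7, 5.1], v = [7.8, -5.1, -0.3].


(u x v)_1 = sum_{j,k} epsilon_{1jk} u_j v_k. Only permutations of (1,2,3) contribute; the two non-zero terms are:
eps_{123} u_2 v_3 = 1 * 2.7 * -0.3 = -0.81
eps_{132} u_3 v_2 = -1 * 5.1 * -5.1 = 26.01
(u x v)_1 = 25.2

25.2


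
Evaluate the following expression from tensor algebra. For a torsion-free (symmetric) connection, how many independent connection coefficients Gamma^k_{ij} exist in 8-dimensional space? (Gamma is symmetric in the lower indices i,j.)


Christoffel symbols Gamma^k_{ij} are symmetric in i,j, so there are d * d(d+1)/2 independent symbols.
d = 8
d(d+1)/2 = 8 * 9 / 2 = 36
Total = 8 * 36 = 288

288


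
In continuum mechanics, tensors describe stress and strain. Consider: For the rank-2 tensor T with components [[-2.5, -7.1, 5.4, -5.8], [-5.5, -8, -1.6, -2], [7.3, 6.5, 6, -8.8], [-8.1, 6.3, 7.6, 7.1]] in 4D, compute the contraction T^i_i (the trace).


The contraction (trace) of a rank-2 tensor is the sum of its diagonal elements.
Diagonal entries: A[1,1] = -2.5, A[2,2] = -8, A[3,3] = 6, A[4,4] = 7.1
Tr(A) = -2.5 + -8 + 6 + 7.1 = 2.6

2.6


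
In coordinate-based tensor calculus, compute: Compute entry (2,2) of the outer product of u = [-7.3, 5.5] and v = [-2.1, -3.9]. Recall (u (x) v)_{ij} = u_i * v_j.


The outer product entry T_{ij} = u_i * v_j.
We need i=2, j=2.
u_2 = 5.5, v_2 = -3.9
T_{2,2} = 5.5 * -3.9 = -21.45

-21.45


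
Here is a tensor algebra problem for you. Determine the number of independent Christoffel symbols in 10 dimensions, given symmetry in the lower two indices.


Christoffel symbols Gamma^k_{ij} are symmetric in i,j, so there are d * d(d+1)/2 independent symbols.
d = 10
d(d+1)/2 = 10 * 11 / 2 = 55
Total = 10 * 55 = 550

550


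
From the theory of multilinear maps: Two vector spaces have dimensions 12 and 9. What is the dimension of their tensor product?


The dimension of a tensor product is the product of dimensions.
dim(V) = 12, dim(W) = 9
dim(V (x) W) = 12 * 9 = 108

108


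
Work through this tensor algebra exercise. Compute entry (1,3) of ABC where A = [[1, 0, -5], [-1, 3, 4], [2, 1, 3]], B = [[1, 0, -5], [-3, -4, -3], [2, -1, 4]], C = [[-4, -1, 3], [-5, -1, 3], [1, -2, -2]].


(ABC)_{13} = sum_m (AB)_{1m} C_{m3}. First compute row 1 of AB.
(AB)_{11} = 1*1 + 0*-3 + -5*2 = -9
(AB)_{12} = 1*0 + 0*-4 + -5*-1 = 5
(AB)_{13} = 1*-5 + 0*-3 + -5*4 = -25
Now contract with column 3 of C:
(AB)_{11} * C_{13} = -9 * 3 = -27
(AB)_{12} * C_{23} = 5 * 3 = 15
(AB)_{13} * C_{33} = -25 * -2 = 50
(ABC)_{13} = -27 + 15 + 50 = 38

38


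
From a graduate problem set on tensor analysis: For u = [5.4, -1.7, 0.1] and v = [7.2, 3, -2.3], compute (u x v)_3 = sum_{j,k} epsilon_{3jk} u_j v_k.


(u x v)_3 = sum_{j,k} epsilon_{3jk} u_j v_k. Only permutations of (1,2,3) contribute; the two non-zero terms are:
eps_{312} u_1 v_2 = 1 * 5.4 * 3 = 16.2
eps_{321} u_2 v_1 = -1 * -1.7 * 7.2 = 12.24
(u x v)_3 = 28.44

28.44


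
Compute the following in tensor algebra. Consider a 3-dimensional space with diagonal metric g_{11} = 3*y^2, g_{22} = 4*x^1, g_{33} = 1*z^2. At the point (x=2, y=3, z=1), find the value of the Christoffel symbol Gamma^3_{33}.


For a diagonal metric, Gamma^k_{ij} = (1/2) g^{kk} (dg_{ik}/dx_j + dg_{jk}/dx_i - dg_{ij}/dx_k).
The metric is diagonal, so g_{ab} = 0 for a != b.
At the given point: g_{11} = 27, g_{22} = 8, g_{33} = 1
g^{33} = 1/1
dg_{33}/dx_3 = dg_{33}/dx_3 = 2
dg_{33}/dx_3 = dg_{33}/dx_3 = 2
dg_{33}/dx_3 = dg_{33}/dx_3 = 2
Numerator = 2 + 2 - 2 = 2
Gamma^3_{33} = 2 / (2 * 1) = 1

1


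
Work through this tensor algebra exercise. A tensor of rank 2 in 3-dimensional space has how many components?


The number of components of a rank-r tensor in d dimensions is d^r.
Here d = 3 and r = 2.
3^2 = 9

9


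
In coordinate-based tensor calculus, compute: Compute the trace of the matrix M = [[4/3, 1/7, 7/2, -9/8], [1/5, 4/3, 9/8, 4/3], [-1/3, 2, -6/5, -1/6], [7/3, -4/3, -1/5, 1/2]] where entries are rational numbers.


The trace is the sum of diagonal entries.
Diagonal: M[1,1] = 4/3, M[2,2] = 4/3, M[3,3] = -6/5, M[4,4] = 1/2
Tr(M) = 4/3 + 4/3 + -6/5 + 1/2
Computing step by step:
After adding M[1,1]: 4/3
After adding M[2,2]: 8/3
After adding M[3,3]: 22/15
After adding M[4,4]: 59/30
Tr(M) = 59/30

59/30


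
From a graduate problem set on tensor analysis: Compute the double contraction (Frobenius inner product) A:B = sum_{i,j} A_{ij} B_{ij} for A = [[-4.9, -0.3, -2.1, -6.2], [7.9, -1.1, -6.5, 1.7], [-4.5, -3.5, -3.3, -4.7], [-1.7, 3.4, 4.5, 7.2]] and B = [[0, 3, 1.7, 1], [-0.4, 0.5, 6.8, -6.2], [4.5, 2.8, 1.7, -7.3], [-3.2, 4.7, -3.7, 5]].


A:B = sum over all i,j of A_{ij} * B_{ij}.
Row 1: -4.9*0=0, -0.3*3=-0.9, -2.1*1.7=-3.57, -6.2*1=-6.2 => row sum = -10.67
Row 2: 7.9*-0.4=-3.16, -1.1*0.5=-0.55, -6.5*6.8=-44.2, 1.7*-6.2=-10.54 => row sum = -58.45
Row 3: -4.5*4.5=-20.25, -3.5*2.8=-9.8, -3.3*1.7=-5.61, -4.7*-7.3=34.31 => row sum = -1.35
Row 4: -1.7*-3.2=5.44, 3.4*4.7=15.98, 4.5*-3.7=-16.65, 7.2*5=36 => row sum = 40.77
Total = -10.67 + -58.45 + -1.35 + 40.77 = -29.7

-29.7


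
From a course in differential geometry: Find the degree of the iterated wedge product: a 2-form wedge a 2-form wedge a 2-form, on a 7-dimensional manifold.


The degree of a wedge product is the sum of the degrees of the individual forms.
Degrees: 2, 2, 2
Total degree = 2 + 2 + 2 = 6

6


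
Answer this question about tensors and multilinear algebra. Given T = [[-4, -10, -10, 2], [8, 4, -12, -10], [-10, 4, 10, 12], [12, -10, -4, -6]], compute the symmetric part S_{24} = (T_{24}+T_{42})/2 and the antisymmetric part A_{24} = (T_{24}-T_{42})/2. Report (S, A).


T_{24} = -10
T_{42} = -10
S_{24} = (-10 + -10)/2 = -20/2 = -10
A_{24} = (-10 - -10)/2 = 0/2 = 0
Check: S + A = -10 + 0 = -10 = T_{24}.

(-10, 0)


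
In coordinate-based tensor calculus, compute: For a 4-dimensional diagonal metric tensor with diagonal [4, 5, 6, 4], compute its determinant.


For a diagonal metric, the determinant is the product of diagonal entries.
Diagonal entries: 4, 5, 6, 4
det(g) = 4 * 5 * 6 * 4 = 480

480


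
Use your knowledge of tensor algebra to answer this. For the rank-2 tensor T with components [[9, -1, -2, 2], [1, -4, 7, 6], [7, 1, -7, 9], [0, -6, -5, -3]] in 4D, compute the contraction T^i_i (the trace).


The contraction (trace) of a rank-2 tensor is the sum of its diagonal elements.
Diagonal entries: A[1,1] = 9, A[2,2] = -4, A[3,3] = -7, A[4,4] = -3
Tr(A) = 9 + -4 + -7 + -3 = -5

-5


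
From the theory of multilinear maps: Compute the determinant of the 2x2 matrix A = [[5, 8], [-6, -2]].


For a 2x2 matrix [[a, b], [c, d]], det = a*d - b*c.
a = 5, b = 8, c = -6, d = -2
a*d = 5 * -2 = -10
b*c = 8 * -6 = -48
det = -10 - -48 = 38

38


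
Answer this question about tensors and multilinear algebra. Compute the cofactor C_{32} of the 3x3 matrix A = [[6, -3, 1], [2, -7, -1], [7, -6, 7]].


To find cofactor C_{32}, delete row 3 and column 2.
The resulting 2x2 submatrix is: [[6, 1], [2, -1]]
Minor M_{32} = 6*-1 - 1*2
  = -6 - 2 = -8
Sign = (-1)^(3+2) = (-1)^5 = -1
Cofactor C_{32} = -1 * -8 = 8

8


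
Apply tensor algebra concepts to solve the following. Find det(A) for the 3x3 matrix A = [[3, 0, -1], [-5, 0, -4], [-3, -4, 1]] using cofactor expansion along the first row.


Expanding along the first row, det(A) = a11*M_11 - a12*M_12 + a13*M_13, where M_1j is the (1,j) minor.
Minor M_11 = 0*1 - -4*-4 = -16
Minor M_12 = -5*1 - -4*-3 = -17
Minor M_13 = -5*-4 - 0*-3 = 20
det = 3*(-16) - 0*(-17) + -1*(20)
    = -48 - 0 + -20
    = -68

-68


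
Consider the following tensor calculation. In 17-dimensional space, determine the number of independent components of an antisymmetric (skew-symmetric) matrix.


An antisymmetric rank-2 tensor satisfies A_{ij} = -A_{ji}, so diagonal entries are zero.
The independent components are the upper-triangular entries: C(n, 2) = n(n-1)/2.
n = 17
C(17, 2) = 17 * 16 / 2 = 272 / 2 = 136

136


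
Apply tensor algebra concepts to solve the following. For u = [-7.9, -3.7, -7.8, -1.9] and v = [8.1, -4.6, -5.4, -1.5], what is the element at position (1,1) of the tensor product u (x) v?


The outer product entry T_{ij} = u_i * v_j.
We need i=1, j=1.
u_1 = -7.9, v_1 = 8.1
T_{1,1} = -7.9 * 8.1 = -63.99

-63.99


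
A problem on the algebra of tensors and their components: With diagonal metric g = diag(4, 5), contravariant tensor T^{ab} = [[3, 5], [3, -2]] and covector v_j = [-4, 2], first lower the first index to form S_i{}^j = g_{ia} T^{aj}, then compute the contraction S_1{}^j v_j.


Step 1: lower the first index. For a diagonal metric, g_{ia} T^{aj} = g_{ii} T^{ij} (no sum on i).
g_{11} = 4
S_1{}^1 = 4 * T^{11} = 4 * 3 = 12
S_1{}^2 = 4 * T^{12} = 4 * 5 = 20
Step 2: contract S_1{}^j with v_j.
S_1{}^1 * v_1 = 12 * -4 = -48
S_1{}^2 * v_2 = 20 * 2 = 40
Result = -48 + 40 = -8

-8


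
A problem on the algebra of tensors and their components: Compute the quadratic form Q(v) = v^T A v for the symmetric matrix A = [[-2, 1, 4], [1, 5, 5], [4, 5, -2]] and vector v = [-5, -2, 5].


First compute Av:
(Av)_1 = -2*-5 + 1*-2 + 4*5 = 28
(Av)_2 = 1*-5 + 5*-2 + 5*5 = 10
(Av)_3 = 4*-5 + 5*-2 + -2*5 = -40
Av = [28, 10, -40]
Then v^T (Av) = -5*28 + -2*10 + 5*-40
= -140 + -20 + -200 = -360

-360


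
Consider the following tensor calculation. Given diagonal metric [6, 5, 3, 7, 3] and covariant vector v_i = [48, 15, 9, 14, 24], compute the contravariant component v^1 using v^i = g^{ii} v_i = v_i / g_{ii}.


To raise an index with a diagonal metric: v^i = v_i / g_{ii}.
For index 1: v_1 = 48, g_{11} = 6
v^1 = 48 / 6 = 8

8


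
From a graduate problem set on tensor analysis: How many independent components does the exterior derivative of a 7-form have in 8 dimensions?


The exterior derivative of a p-form is a (p+1)-form.
Its number of independent components is C(n, p+1).
n = 8, p+1 = 8
C(8, 8) = 1

1


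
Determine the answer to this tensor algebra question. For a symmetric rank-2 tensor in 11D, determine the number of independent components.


A symmetric rank-2 tensor in d dimensions has d(d+1)/2 independent components.
d = 11
d(d+1)/2 = 11 * 12 / 2 = 132 / 2 = 66

66


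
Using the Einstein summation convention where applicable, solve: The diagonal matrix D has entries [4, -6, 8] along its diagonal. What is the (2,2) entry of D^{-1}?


For a diagonal matrix, the inverse has entries (D^{-1})_{ii} = 1/d_{ii}.
The diagonal entries are: d_{11} = 4, d_{22} = -6, d_{33} = 8
We need (D^{-1})_{22} = 1/d_{22} = 1/-6 = -1/6

-1/6


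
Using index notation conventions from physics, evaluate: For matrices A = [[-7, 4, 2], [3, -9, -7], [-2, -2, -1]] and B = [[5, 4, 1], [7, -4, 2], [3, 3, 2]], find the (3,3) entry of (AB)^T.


(AB)^T_{ij} = (AB)_{ji} = sum_k A_{jk} B_{ki}.
For i=3, j=3 we need (AB)_{33}:
A_{31} * B_{13} = -2 * 1 = -2
A_{32} * B_{23} = -2 * 2 = -4
A_{33} * B_{33} = -1 * 2 = -2
Sum = -2 + -4 + -2 = -8

-8


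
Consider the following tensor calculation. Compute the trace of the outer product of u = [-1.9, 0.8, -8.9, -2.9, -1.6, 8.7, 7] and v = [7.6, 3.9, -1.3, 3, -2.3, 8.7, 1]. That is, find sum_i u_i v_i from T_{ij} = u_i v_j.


The outer product gives T_{ij} = u_i v_j.
The trace (contraction) is Tr(T) = sum_i T_{ii} = sum_i u_i v_i.
Diagonal entries:
T_{11} = u_1 * v_1 = -1.9 * 7.6 = -14.44
T_{22} = u_2 * v_2 = 0.8 * 3.9 = 3.12
T_{33} = u_3 * v_3 = -8.9 * -1.3 = 11.57
T_{44} = u_4 * v_4 = -2.9 * 3 = -8.7
T_{55} = u_5 * v_5 = -1.6 * -2.3 = 3.68
T_{66} = u_6 * v_6 = 8.7 * 8.7 = 75.69
T_{77} = u_7 * v_7 = 7 * 1 = 7
Tr(T) = -14.44 + 3.12 + 11.57 + -8.7 + 3.68 + 75.69 + 7 = 77.92

77.92


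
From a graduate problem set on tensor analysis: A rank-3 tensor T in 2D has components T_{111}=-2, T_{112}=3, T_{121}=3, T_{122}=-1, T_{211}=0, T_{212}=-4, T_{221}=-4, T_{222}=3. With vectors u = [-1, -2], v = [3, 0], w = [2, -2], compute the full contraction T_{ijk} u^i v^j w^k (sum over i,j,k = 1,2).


S = sum over i,j,k of T_{ijk} u_i v_j w_k. Expanding all 8 terms:
T_{111}*u_1*v_1*w_1 = -2*-1*3*2 = 12  (running total: 12)
T_{112}*u_1*v_1*w_2 = 3*-1*3*-2 = 18  (running total: 30)
T_{121}*u_1*v_2*w_1 = 3*-1*0*2 = 0  (running total: 30)
T_{122}*u_1*v_2*w_2 = -1*-1*0*-2 = 0  (running total: 30)
T_{211}*u_2*v_1*w_1 = 0*-2*3*2 = 0  (running total: 30)
T_{212}*u_2*v_1*w_2 = -4*-2*3*-2 = -48  (running total: -18)
T_{221}*u_2*v_2*w_1 = -4*-2*0*2 = 0  (running total: -18)
T_{222}*u_2*v_2*w_2 = 3*-2*0*-2 = 0  (running total: -18)
S = -18

-18


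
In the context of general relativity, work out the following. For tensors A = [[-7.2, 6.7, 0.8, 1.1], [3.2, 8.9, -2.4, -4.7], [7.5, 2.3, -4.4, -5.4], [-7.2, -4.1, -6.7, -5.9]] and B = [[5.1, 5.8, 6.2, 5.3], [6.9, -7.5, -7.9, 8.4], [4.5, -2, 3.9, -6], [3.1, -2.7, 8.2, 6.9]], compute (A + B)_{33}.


Tensor addition is component-wise: (A + B)_{ij} = A_{ij} + B_{ij}.
A_{33} = -4.4
B_{33} = 3.9
(A + B)_{33} = -4.4 + 3.9 = -0.5

-0.5


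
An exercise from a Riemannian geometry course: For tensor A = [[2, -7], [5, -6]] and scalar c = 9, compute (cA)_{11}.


Scalar multiplication: (cA)_{ij} = c * A_{ij}.
c = 9
A_{11} = 2
(cA)_{11} = 9 * 2 = 18

18


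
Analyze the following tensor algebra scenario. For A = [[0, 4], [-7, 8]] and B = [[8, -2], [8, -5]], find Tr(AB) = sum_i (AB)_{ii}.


Tr(AB) = sum_i (AB)_{ii} where (AB)_{ii} = sum_k A_{ik} B_{ki}.
(AB)_{11} = 0*8 + 4*8 = 32
(AB)_{22} = -7*-2 + 8*-5 = -26
Tr(AB) = 32 + -26 = 6

6


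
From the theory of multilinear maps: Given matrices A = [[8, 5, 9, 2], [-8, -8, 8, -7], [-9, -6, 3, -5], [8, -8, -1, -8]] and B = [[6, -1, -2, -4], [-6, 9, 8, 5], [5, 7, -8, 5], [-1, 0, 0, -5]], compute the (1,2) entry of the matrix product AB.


(AB)_{ij} = sum_k A_{ik} B_{kj}.
For i=1, j=2:
A_{11} * B_{12} = 8 * -1 = -8
A_{12} * B_{22} = 5 * 9 = 45
A_{13} * B_{32} = 9 * 7 = 63
A_{14} * B_{42} = 2 * 0 = 0
Sum = -8 + 45 + 63 + 0 = 100

100


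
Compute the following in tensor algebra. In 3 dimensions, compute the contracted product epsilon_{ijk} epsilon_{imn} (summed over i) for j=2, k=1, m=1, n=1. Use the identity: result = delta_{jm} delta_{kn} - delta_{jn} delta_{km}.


Using the identity: epsilon_{ijk} epsilon_{imn} = delta_{jm} delta_{kn} - delta_{jn} delta_{km}.
delta_{21} = 0
delta_{11} = 1
delta_{21} = 0
delta_{11} = 1
Result = 0 * 1 - 0 * 1 = 0 - 0 = 0

0


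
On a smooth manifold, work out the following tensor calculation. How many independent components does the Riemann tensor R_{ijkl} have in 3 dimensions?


The Riemann tensor in d dimensions has d^2(d^2 - 1)/12 independent components.
d = 3, so d^2 = 9
d^2 - 1 = 8
d^2(d^2 - 1) = 9 * 8 = 72
Divide by 12: 72 / 12 = 6

6


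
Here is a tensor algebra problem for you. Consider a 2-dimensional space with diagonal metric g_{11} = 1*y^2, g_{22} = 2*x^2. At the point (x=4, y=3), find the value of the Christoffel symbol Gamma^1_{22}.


For a diagonal metric, Gamma^k_{ij} = (1/2) g^{kk} (dg_{ik}/dx_j + dg_{jk}/dx_i - dg_{ij}/dx_k).
The metric is diagonal, so g_{ab} = 0 for a != b.
At the given point: g_{11} = 9, g_{22} = 32
g^{11} = 1/9
dg_{21}/dx_2 = 0 (off-diagonal)
dg_{21}/dx_2 = 0 (off-diagonal)
dg_{22}/dx_1 = dg_{22}/dx_1 = 16
Numerator = 0 + 0 - 16 = -16
Gamma^1_{22} = -16 / (2 * 9) = -8/9

-8/9


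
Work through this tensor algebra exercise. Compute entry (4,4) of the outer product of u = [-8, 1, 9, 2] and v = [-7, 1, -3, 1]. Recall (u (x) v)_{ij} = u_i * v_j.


The outer product entry T_{ij} = u_i * v_j.
We need i=4, j=4.
u_4 = 2, v_4 = 1
T_{4,4} = 2 * 1 = 2

2


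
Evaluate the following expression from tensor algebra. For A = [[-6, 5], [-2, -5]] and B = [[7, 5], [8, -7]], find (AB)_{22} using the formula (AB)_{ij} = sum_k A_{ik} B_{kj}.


(AB)_{ij} = sum_k A_{ik} B_{kj}.
For i=2, j=2:
A_{21} * B_{12} = -2 * 5 = -10
A_{22} * B_{22} = -5 * -7 = 35
Sum = -10 + 35 = 25

25


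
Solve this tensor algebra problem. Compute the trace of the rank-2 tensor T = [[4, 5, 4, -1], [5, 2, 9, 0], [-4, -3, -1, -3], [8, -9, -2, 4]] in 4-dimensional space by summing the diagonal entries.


The contraction (trace) of a rank-2 tensor is the sum of its diagonal elements.
Diagonal entries: A[1,1] = 4, A[2,2] = 2, A[3,3] = -1, A[4,4] = 4
Tr(A) = 4 + 2 + -1 + 4 = 9

9


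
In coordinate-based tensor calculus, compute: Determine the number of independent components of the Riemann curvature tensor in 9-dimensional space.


The Riemann tensor in d dimensions has d^2(d^2 - 1)/12 independent components.
d = 9, so d^2 = 81
d^2 - 1 = 80
d^2(d^2 - 1) = 81 * 80 = 6480
Divide by 12: 6480 / 12 = 540

540


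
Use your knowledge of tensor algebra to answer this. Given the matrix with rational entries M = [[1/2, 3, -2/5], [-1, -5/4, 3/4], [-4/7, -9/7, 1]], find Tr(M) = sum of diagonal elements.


The trace is the sum of diagonal entries.
Diagonal: M[1,1] = 1/2, M[2,2] = -5/4, M[3,3] = 1
Tr(M) = 1/2 + -5/4 + 1
Computing step by step:
After adding M[1,1]: 1/2
After adding M[2,2]: -3/4
After adding M[3,3]: 1/4
Tr(M) = 1/4

1/4
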